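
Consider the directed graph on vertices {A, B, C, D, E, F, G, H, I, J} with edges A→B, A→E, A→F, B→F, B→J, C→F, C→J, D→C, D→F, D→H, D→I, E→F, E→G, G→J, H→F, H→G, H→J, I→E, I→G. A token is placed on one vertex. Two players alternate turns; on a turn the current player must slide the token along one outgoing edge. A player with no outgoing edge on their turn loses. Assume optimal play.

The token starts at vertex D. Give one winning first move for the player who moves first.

Move to I.

Label each position W (a win for the player to move) or L (a loss). A position with no legal move is L; any other position is W exactly when some move reaches an L, and L when every move reaches a W.
Every edge goes from a vertex to one that appears earlier in the order F, J, G, H, E, I, C, B, A, D, so processing vertices in that order labels each vertex after all of its successors.
F: no outgoing edge → L
J: no outgoing edge → L
G: can move to J, which is L ⇒ W
H: can move to J, which is L ⇒ W
E: can move to F, which is L ⇒ W
I: moves to E(W), G(W); every one is W ⇒ L
C: can move to J, which is L ⇒ W
B: can move to J, which is L ⇒ W
A: can move to F, which is L ⇒ W
D: can move to I, which is L ⇒ W
From D, the L positions reachable in one move are: I, F. Any move reaching one of these is winning.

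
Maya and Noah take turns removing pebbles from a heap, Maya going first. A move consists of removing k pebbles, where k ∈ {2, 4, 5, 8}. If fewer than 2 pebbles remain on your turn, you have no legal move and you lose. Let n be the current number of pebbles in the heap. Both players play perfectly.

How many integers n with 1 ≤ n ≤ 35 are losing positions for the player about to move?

11

Use the standard recursion: the mover loses at a terminal position; elsewhere, the mover wins exactly when some move hands the opponent an L position.
n=0: no move → L
n=1: no move → L
n=2: →0(L), so W
n=3: →1(L), so W
n=4: →0(L), so W
n=5: →1(L), so W
n=6: →1(L), so W
n=7: →5(W), 3(W), 2(W) — all W, so L
n=8: →0(L), so W
n=9: →7(L), so W
n=10: →8(W), 6(W), 5(W), 2(W) — all W, so L
n=11: →7(L), so W
n=12: →10(L), so W
n=13: →11(W), 9(W), 8(W), 5(W) — all W, so L
n=14: →10(L), so W
n=15: →13(L), so W
n=16: →14(W), 12(W), 11(W), 8(W) — all W, so L
n=17: →13(L), so W
n=18: →16(L), so W
n=19: →17(W), 15(W), 14(W), 11(W) — all W, so L
n=20: →16(L), so W
n=21: →19(L), so W
n=22: →20(W), 18(W), 17(W), 14(W) — all W, so L
n=23: →19(L), so W
n=24: →22(L), so W
n=25: →23(W), 21(W), 20(W), 17(W) — all W, so L
n=26: →22(L), so W
n=27: →25(L), so W
n=28: →26(W), 24(W), 23(W), 20(W) — all W, so L
n=29: →25(L), so W
n=30: →28(L), so W
n=31: →29(W), 27(W), 26(W), 23(W) — all W, so L
n=32: →28(L), so W
n=33: →31(L), so W
n=34: →32(W), 30(W), 29(W), 26(W) — all W, so L
n=35: →31(L), so W
L entries with 1 ≤ n ≤ 35 (n=0 is outside the asked range and is not counted): n = 1, 7, 10, 13, 16, 19, 22, 25, 28, 31, 34; that makes 11.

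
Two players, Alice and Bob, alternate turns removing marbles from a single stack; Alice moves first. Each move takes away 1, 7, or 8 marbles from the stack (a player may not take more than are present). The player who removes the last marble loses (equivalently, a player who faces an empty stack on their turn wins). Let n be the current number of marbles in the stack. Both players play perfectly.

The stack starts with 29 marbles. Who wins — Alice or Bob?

Alice wins.

Classify positions by backward induction: terminal positions (no move available) are W. From any other position, the mover wins iff some move reaches an L.
n=0: no move; the opponent has just taken the last marble and therefore loses → W
n=1: only reaches 0(W), which is W → L
n=2: reaches L-position 1 → W
n=3: only reaches 2(W), which is W → L
n=4: reaches L-position 3 → W
n=5: only reaches 4(W), which is W → L
n=6: reaches L-position 5 → W
n=7: only reaches 6(W), 0(W), all W → L
n=8: reaches L-position 7 → W
n=9: reaches L-position 1 → W
n=10: reaches L-position 3 → W
n=11: reaches L-position 3 → W
n=12: reaches L-position 5 → W
n=13: reaches L-position 5 → W
n=14: reaches L-position 7 → W
n=15: reaches L-position 7 → W
n=16: only reaches 15(W), 9(W), 8(W), all W → L
n=17: reaches L-position 16 → W
n=18: only reaches 17(W), 11(W), 10(W), all W → L
n=19: reaches L-position 18 → W
n=20: only reaches 19(W), 13(W), 12(W), all W → L
n=21: reaches L-position 20 → W
n=22: only reaches 21(W), 15(W), 14(W), all W → L
n=23: reaches L-position 22 → W
n=24: reaches L-position 16 → W
n=25: reaches L-position 18 → W
n=26: reaches L-position 18 → W
n=27: reaches L-position 20 → W
n=28: reaches L-position 20 → W
n=29: reaches L-position 22 → W
From 29 Alice can remove 7, leaving 22, reaching an L position.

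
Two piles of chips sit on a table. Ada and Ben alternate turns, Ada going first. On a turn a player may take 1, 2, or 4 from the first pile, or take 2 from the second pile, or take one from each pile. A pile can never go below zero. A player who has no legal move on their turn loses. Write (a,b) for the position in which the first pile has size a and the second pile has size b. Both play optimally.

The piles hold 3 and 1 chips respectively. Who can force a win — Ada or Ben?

Classify positions by backward induction: terminal positions (no move available) are L. From any other position, the mover wins iff some move reaches an L.
No move ever increases a pile, so every position that can arise here has a ≤ 3 and b ≤ 1; it is enough to label the cells with 0 ≤ a ≤ 3 and 0 ≤ b ≤ 1.
Every move lowers a or b (never raises either), so fill the grid row by row in increasing a, and left to right within a row: each cell's successors are then already labelled.
      b=0  b=1
a=0:    L    L
a=1:    W    W
a=2:    W    W
a=3:    L    L
Cells with no legal move (terminal, hence L): (0,0), (0,1).
The remaining L cells, each justified by listing all of its moves:
(3,0): moves to (2,0)(W), (1,0)(W); every one is W ⇒ L
(3,1): moves to (2,1)(W), (1,1)(W), (2,0)(W); every one is W ⇒ L
Every other cell has at least one move into one of the L cells above, so it is W.
The starting position (3,1) is L: whatever Ada does, the opponent receives a W position.

Ben wins.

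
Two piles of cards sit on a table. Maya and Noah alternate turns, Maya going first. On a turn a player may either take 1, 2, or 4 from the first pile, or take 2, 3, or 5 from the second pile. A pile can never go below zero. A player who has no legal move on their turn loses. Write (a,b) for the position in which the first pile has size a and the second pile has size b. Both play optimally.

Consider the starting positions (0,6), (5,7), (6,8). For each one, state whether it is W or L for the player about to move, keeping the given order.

Positions with no move are L. A position that does have a move is losing for the player to move precisely when every available move leads to a winning position for the opponent. Fill in the labels:
No move ever increases a pile, so every position that can arise here has a ≤ 6 and b ≤ 8; it is enough to label the cells with 0 ≤ a ≤ 6 and 0 ≤ b ≤ 8.
Every move lowers a or b (never raises either), so fill the grid row by row in increasing a, and left to right within a row: each cell's successors are then already labelled.
      b=0  b=1  b=2  b=3  b=4  b=5  b=6  b=7  b=8
a=0:    L    L    W    W    W    W    W    L    L
a=1:    W    W    L    L    W    W    W    W    W
a=2:    W    W    W    W    L    L    W    W    W
a=3:    L    L    W    W    W    W    W    L    L
a=4:    W    W    L    L    W    W    W    W    W
a=5:    W    W    W    W    L    L    W    W    W
a=6:    L    L    W    W    W    W    W    L    L
Cells with no legal move (terminal, hence L): (0,0), (0,1).
The remaining L cells, each justified by listing all of its moves:
(0,7): moves to (0,5)(W), (0,4)(W), (0,2)(W); every one is W ⇒ L
(0,8): moves to (0,6)(W), (0,5)(W), (0,3)(W); every one is W ⇒ L
(1,2): moves to (0,2)(W), (1,0)(W); every one is W ⇒ L
(1,3): moves to (0,3)(W), (1,1)(W), (1,0)(W); every one is W ⇒ L
(2,4): moves to (1,4)(W), (0,4)(W), (2,2)(W), (2,1)(W); every one is W ⇒ L
(2,5): moves to (1,5)(W), (0,5)(W), (2,3)(W), (2,2)(W), (2,0)(W); every one is W ⇒ L
(3,0): moves to (2,0)(W), (1,0)(W); every one is W ⇒ L
(3,1): moves to (2,1)(W), (1,1)(W); every one is W ⇒ L
(3,7): moves to (2,7)(W), (1,7)(W), (3,5)(W), (3,4)(W), (3,2)(W); every one is W ⇒ L
(3,8): moves to (2,8)(W), (1,8)(W), (3,6)(W), (3,5)(W), (3,3)(W); every one is W ⇒ L
(4,2): moves to (3,2)(W), (2,2)(W), (0,2)(W), (4,0)(W); every one is W ⇒ L
(4,3): moves to (3,3)(W), (2,3)(W), (0,3)(W), (4,1)(W), (4,0)(W); every one is W ⇒ L
(5,4): moves to (4,4)(W), (3,4)(W), (1,4)(W), (5,2)(W), (5,1)(W); every one is W ⇒ L
(5,5): moves to (4,5)(W), (3,5)(W), (1,5)(W), (5,3)(W), (5,2)(W), (5,0)(W); every one is W ⇒ L
(6,0): moves to (5,0)(W), (4,0)(W), (2,0)(W); every one is W ⇒ L
(6,1): moves to (5,1)(W), (4,1)(W), (2,1)(W); every one is W ⇒ L
(6,7): moves to (5,7)(W), (4,7)(W), (2,7)(W), (6,5)(W), (6,4)(W), (6,2)(W); every one is W ⇒ L
(6,8): moves to (5,8)(W), (4,8)(W), (2,8)(W), (6,6)(W), (6,5)(W), (6,3)(W); every one is W ⇒ L
Every other cell has at least one move into one of the L cells above, so it is W.
(0,6): the move to (0,1) reaches an L cell, so W
(5,7): the move to (3,7) reaches an L cell, so W
(6,8): one of the L cells justified above, so L

(0,6): W, (5,7): W, (6,8): L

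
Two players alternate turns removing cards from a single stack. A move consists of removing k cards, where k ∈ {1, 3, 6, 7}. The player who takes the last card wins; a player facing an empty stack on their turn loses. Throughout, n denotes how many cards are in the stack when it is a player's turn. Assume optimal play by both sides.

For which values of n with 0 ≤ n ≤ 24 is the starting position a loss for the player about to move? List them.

0, 2, 4, 12, 14, 16, 24

Positions with no move are L. A position that does have a move is losing for the player to move precisely when every available move leads to a winning position for the opponent. Fill in the labels:
n=0: no move → L
n=1: W (go to 0, an L position)
n=2: L (sole option 1(W) is W)
n=3: W (go to 2, an L position)
n=4: L (options 3(W), 1(W) are all W)
n=5: W (go to 4, an L position)
n=6: W (go to 0, an L position)
n=7: W (go to 4, an L position)
n=8: W (go to 2, an L position)
n=9: W (go to 2, an L position)
n=10: W (go to 4, an L position)
n=11: W (go to 4, an L position)
n=12: L (options 11(W), 9(W), 6(W), 5(W) are all W)
n=13: W (go to 12, an L position)
n=14: L (options 13(W), 11(W), 8(W), 7(W) are all W)
n=15: W (go to 14, an L position)
n=16: L (options 15(W), 13(W), 10(W), 9(W) are all W)
n=17: W (go to 16, an L position)
n=18: W (go to 12, an L position)
n=19: W (go to 16, an L position)
n=20: W (go to 14, an L position)
n=21: W (go to 14, an L position)
n=22: W (go to 16, an L position)
n=23: W (go to 16, an L position)
n=24: L (options 23(W), 21(W), 18(W), 17(W) are all W)
Reading off the rows marked L gives the requested list; there are 7 such values of n.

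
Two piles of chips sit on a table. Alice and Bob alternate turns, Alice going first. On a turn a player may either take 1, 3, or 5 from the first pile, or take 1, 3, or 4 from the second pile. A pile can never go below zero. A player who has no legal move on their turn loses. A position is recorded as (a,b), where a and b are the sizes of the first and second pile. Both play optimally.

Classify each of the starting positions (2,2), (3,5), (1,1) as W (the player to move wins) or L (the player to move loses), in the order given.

Label each position W (a win for the player to move) or L (a loss). A position with no legal move is L; any other position is W exactly when some move reaches an L, and L when every move reaches a W.
No move ever increases a pile, so every position that can arise here has a ≤ 3 and b ≤ 5; it is enough to label the cells with 0 ≤ a ≤ 3 and 0 ≤ b ≤ 5.
Every move lowers a or b (never raises either), so fill the grid row by row in increasing a, and left to right within a row: each cell's successors are then already labelled.
      b=0  b=1  b=2  b=3  b=4  b=5
a=0:    L    W    L    W    W    W
a=1:    W    L    W    L    W    W
a=2:    L    W    L    W    W    W
a=3:    W    L    W    L    W    W
Cells with no legal move (terminal, hence L): (0,0).
The remaining L cells, each justified by listing all of its moves:
(0,2): →(0,1)(W) only, which is W, so L
(1,1): →(0,1)(W), (1,0)(W) — all W, so L
(1,3): →(0,3)(W), (1,2)(W), (1,0)(W) — all W, so L
(2,0): →(1,0)(W) only, which is W, so L
(2,2): →(1,2)(W), (2,1)(W) — all W, so L
(3,1): →(2,1)(W), (0,1)(W), (3,0)(W) — all W, so L
(3,3): →(2,3)(W), (0,3)(W), (3,2)(W), (3,0)(W) — all W, so L
Every other cell has at least one move into one of the L cells above, so it is W.
(2,2): one of the L cells justified above, so L
(3,5): the move to (3,1) reaches an L cell, so W
(1,1): one of the L cells justified above, so L

(2,2): L, (3,5): W, (1,1): L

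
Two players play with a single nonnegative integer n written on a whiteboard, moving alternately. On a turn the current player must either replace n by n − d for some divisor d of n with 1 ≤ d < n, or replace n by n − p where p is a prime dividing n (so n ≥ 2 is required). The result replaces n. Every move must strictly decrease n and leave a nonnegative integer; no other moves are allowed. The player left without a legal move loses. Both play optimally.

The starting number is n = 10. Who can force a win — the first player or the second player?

Compute win/loss labels from the base case upward. A position with no move is L. Any other position is W if it can reach an L in one move, else L.
n=0: no move → L
n=1: no move → L
n=2: →0(L), so W
n=3: →0(L), so W
n=4: →2(W), 3(W) — all W, so L
n=5: →0(L), so W
n=6: →4(L), so W
n=7: →0(L), so W
n=8: →4(L), so W
n=9: →6(W), 8(W) — all W, so L
n=10: →9(L), so W
The starting position 10 is W: the player to move should move to 9, handing over an L position.

The first player wins.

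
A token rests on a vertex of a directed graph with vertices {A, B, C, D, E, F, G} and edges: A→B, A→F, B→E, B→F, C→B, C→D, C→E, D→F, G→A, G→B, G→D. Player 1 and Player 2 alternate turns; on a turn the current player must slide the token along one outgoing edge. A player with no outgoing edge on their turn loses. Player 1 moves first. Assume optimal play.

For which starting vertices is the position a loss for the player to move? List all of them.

Build the W/L table. Terminal = L. A non-terminal position is W if it has a move to some L; otherwise it is L.
Every edge goes from a vertex to one that appears earlier in the order E, F, B, D, A, C, G, so processing vertices in that order labels each vertex after all of its successors.
E: no outgoing edge → L
F: no outgoing edge → L
B: →F(L), so W
D: →F(L), so W
A: →F(L), so W
C: →E(L), so W
G: →A(W), D(W), B(W) — all W, so L
The losing starting vertices are exactly the entries labelled L in this table (3 of them).

E, F, G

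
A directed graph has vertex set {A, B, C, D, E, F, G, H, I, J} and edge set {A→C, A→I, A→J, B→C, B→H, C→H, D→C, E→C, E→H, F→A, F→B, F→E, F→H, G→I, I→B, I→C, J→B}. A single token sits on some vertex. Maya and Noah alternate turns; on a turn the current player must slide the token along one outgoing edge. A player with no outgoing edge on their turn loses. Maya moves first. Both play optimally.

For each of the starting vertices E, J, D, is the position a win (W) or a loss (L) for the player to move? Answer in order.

Build the W/L table. Terminal = L. A non-terminal position is W if it has a move to some L; otherwise it is L.
Every edge goes from a vertex to one that appears earlier in the order H, C, B, E, J, I, A, G, F, D, so processing vertices in that order labels each vertex after all of its successors.
H: no outgoing edge → L
C: reaches L-position H → W
B: reaches L-position H → W
E: reaches L-position H → W
J: only reaches B(W), which is W → L
I: only reaches B(W), C(W), all W → L
A: reaches L-position I → W
G: reaches L-position I → W
F: reaches L-position H → W
D: only reaches C(W), which is W → L

E: W, J: L, D: L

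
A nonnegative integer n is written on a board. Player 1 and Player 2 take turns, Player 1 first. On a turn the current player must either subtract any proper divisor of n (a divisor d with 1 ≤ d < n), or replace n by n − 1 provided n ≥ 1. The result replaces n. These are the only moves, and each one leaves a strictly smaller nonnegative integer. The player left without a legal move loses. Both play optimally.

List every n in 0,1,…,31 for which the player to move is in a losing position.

0, 2, 5, 7, 9, 11, 13, 15, 17, 19, 21, 23, 25, 27, 29, 31

Build the W/L table. Terminal = L. A non-terminal position is W if it has a move to some L; otherwise it is L.
n=0: no move → L
n=1: reaches L-position 0 → W
n=2: only reaches 1(W), which is W → L
n=3: reaches L-position 2 → W
n=4: reaches L-position 2 → W
n=5: only reaches 4(W), which is W → L
n=6: reaches L-position 5 → W
n=7: only reaches 6(W), which is W → L
n=8: reaches L-position 7 → W
n=9: only reaches 6(W), 8(W), all W → L
n=10: reaches L-position 5 → W
n=11: only reaches 10(W), which is W → L
n=12: reaches L-position 9 → W
n=13: only reaches 12(W), which is W → L
n=14: reaches L-position 7 → W
n=15: only reaches 10(W), 12(W), 14(W), all W → L
n=16: reaches L-position 15 → W
n=17: only reaches 16(W), which is W → L
n=18: reaches L-position 9 → W
n=19: only reaches 18(W), which is W → L
n=20: reaches L-position 15 → W
n=21: only reaches 14(W), 18(W), 20(W), all W → L
n=22: reaches L-position 11 → W
n=23: only reaches 22(W), which is W → L
n=24: reaches L-position 21 → W
n=25: only reaches 20(W), 24(W), all W → L
n=26: reaches L-position 13 → W
n=27: only reaches 18(W), 24(W), 26(W), all W → L
n=28: reaches L-position 21 → W
n=29: only reaches 28(W), which is W → L
n=30: reaches L-position 15 → W
n=31: only reaches 30(W), which is W → L
Reading off the rows marked L gives the requested list; there are 16 such values of n.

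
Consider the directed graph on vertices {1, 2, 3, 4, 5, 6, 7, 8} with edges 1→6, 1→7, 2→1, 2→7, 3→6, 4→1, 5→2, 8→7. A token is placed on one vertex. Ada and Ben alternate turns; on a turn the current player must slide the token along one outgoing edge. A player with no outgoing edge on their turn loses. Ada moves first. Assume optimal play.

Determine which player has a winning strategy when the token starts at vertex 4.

Work bottom-up. With no move the player to move loses. Otherwise the position is W if at least one move leads to an L position for the opponent, and L if every move leads to a W.
Every edge goes from a vertex to one that appears earlier in the order 6, 7, 3, 1, 2, 4, 8, 5, so processing vertices in that order labels each vertex after all of its successors.
6: no outgoing edge → L
7: no outgoing edge → L
3: reaches L-position 6 → W
1: reaches L-position 7 → W
2: reaches L-position 7 → W
4: only reaches 1(W), which is W → L
8: reaches L-position 7 → W
5: only reaches 2(W), which is W → L
The starting position 4 is L: whatever Ada does, the opponent receives a W position.

Ben wins.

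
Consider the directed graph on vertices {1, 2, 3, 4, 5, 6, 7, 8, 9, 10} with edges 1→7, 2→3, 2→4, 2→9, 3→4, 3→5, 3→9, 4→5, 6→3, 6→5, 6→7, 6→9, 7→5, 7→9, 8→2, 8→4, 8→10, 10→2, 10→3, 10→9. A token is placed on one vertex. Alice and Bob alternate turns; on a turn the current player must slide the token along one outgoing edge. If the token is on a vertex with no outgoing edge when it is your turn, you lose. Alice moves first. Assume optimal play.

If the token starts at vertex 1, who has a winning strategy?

Bob wins.

Classify positions by backward induction: terminal positions (no move available) are L. From any other position, the mover wins iff some move reaches an L.
Every edge goes from a vertex to one that appears earlier in the order 5, 9, 4, 3, 2, 10, 7, 8, 1, 6, so processing vertices in that order labels each vertex after all of its successors.
5: no outgoing edge → L
9: no outgoing edge → L
4: can move to 5, which is L ⇒ W
3: can move to 9, which is L ⇒ W
2: can move to 9, which is L ⇒ W
10: can move to 9, which is L ⇒ W
7: can move to 9, which is L ⇒ W
8: moves to 10(W), 2(W), 4(W); every one is W ⇒ L
1: the only move is to 7(W), a W ⇒ L
6: can move to 9, which is L ⇒ W
Every move from 1 reaches a W position, so the mover loses.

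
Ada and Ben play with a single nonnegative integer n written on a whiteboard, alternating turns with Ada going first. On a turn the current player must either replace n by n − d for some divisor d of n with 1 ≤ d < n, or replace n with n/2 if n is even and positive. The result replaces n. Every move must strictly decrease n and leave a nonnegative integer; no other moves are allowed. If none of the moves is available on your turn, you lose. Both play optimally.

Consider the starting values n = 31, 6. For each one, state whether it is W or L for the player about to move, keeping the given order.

31: L, 6: W

Work bottom-up. With no move the player to move loses. Otherwise the position is W if at least one move leads to an L position for the opponent, and L if every move leads to a W.
n=0: no move → L
n=1: no move → L
n=2: →1(L), so W
n=3: →2(W) only, which is W, so L
n=4: →3(L), so W
n=5: →4(W) only, which is W, so L
n=6: →3(L), so W
n=7: →6(W) only, which is W, so L
n=8: →7(L), so W
n=9: →6(W), 8(W) — all W, so L
n=10: →5(L), so W
n=11: →10(W) only, which is W, so L
n=12: →9(L), so W
n=13: →12(W) only, which is W, so L
n=14: →7(L), so W
n=15: →10(W), 12(W), 14(W) — all W, so L
n=16: →15(L), so W
n=17: →16(W) only, which is W, so L
n=18: →9(L), so W
n=19: →18(W) only, which is W, so L
n=20: →15(L), so W
n=21: →14(W), 18(W), 20(W) — all W, so L
n=22: →11(L), so W
n=23: →22(W) only, which is W, so L
n=24: →21(L), so W
n=25: →20(W), 24(W) — all W, so L
n=26: →13(L), so W
n=27: →18(W), 24(W), 26(W) — all W, so L
n=28: →21(L), so W
n=29: →28(W) only, which is W, so L
n=30: →15(L), so W
n=31: →30(W) only, which is W, so L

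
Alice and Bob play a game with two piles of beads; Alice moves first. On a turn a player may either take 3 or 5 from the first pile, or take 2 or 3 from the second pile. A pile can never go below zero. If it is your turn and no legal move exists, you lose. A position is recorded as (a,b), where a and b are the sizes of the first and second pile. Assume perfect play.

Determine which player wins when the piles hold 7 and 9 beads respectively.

Bob wins.

Work bottom-up. With no move the player to move loses. Otherwise the position is W if at least one move leads to an L position for the opponent, and L if every move leads to a W.
No move ever increases a pile, so every position that can arise here has a ≤ 7 and b ≤ 9; it is enough to label the cells with 0 ≤ a ≤ 7 and 0 ≤ b ≤ 9.
Every move lowers a or b (never raises either), so fill the grid row by row in increasing a, and left to right within a row: each cell's successors are then already labelled.
      b=0  b=1  b=2  b=3  b=4  b=5  b=6  b=7  b=8  b=9
a=0:    L    L    W    W    W    L    L    W    W    W
a=1:    L    L    W    W    W    L    L    W    W    W
a=2:    L    L    W    W    W    L    L    W    W    W
a=3:    W    W    L    L    W    W    W    L    L    W
a=4:    W    W    L    L    W    W    W    L    L    W
a=5:    W    W    L    L    W    W    W    L    L    W
a=6:    W    W    W    W    L    W    W    W    W    L
a=7:    W    W    W    W    L    W    W    W    W    L
Cells with no legal move (terminal, hence L): (0,0), (0,1), (1,0), (1,1), (2,0), (2,1).
The remaining L cells, each justified by listing all of its moves:
(0,5): only reaches (0,3)(W), (0,2)(W), all W → L
(0,6): only reaches (0,4)(W), (0,3)(W), all W → L
(1,5): only reaches (1,3)(W), (1,2)(W), all W → L
(1,6): only reaches (1,4)(W), (1,3)(W), all W → L
(2,5): only reaches (2,3)(W), (2,2)(W), all W → L
(2,6): only reaches (2,4)(W), (2,3)(W), all W → L
(3,2): only reaches (0,2)(W), (3,0)(W), all W → L
(3,3): only reaches (0,3)(W), (3,1)(W), (3,0)(W), all W → L
(3,7): only reaches (0,7)(W), (3,5)(W), (3,4)(W), all W → L
(3,8): only reaches (0,8)(W), (3,6)(W), (3,5)(W), all W → L
(4,2): only reaches (1,2)(W), (4,0)(W), all W → L
(4,3): only reaches (1,3)(W), (4,1)(W), (4,0)(W), all W → L
(4,7): only reaches (1,7)(W), (4,5)(W), (4,4)(W), all W → L
(4,8): only reaches (1,8)(W), (4,6)(W), (4,5)(W), all W → L
(5,2): only reaches (2,2)(W), (0,2)(W), (5,0)(W), all W → L
(5,3): only reaches (2,3)(W), (0,3)(W), (5,1)(W), (5,0)(W), all W → L
(5,7): only reaches (2,7)(W), (0,7)(W), (5,5)(W), (5,4)(W), all W → L
(5,8): only reaches (2,8)(W), (0,8)(W), (5,6)(W), (5,5)(W), all W → L
(6,4): only reaches (3,4)(W), (1,4)(W), (6,2)(W), (6,1)(W), all W → L
(6,9): only reaches (3,9)(W), (1,9)(W), (6,7)(W), (6,6)(W), all W → L
(7,4): only reaches (4,4)(W), (2,4)(W), (7,2)(W), (7,1)(W), all W → L
(7,9): only reaches (4,9)(W), (2,9)(W), (7,7)(W), (7,6)(W), all W → L
Every other cell has at least one move into one of the L cells above, so it is W.
The starting position (7,9) is L: whatever Alice does, the opponent receives a W position.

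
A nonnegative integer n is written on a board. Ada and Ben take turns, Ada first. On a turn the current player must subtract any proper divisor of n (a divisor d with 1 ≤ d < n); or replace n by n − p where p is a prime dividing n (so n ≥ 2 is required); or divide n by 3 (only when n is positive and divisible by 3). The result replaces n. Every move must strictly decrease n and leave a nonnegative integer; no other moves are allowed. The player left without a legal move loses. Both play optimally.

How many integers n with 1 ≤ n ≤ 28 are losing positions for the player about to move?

Classify positions by backward induction: terminal positions (no move available) are L. From any other position, the mover wins iff some move reaches an L.
n=0: no move → L
n=1: no move → L
n=2: reaches L-position 0 → W
n=3: reaches L-position 0 → W
n=4: only reaches 2(W), 3(W), all W → L
n=5: reaches L-position 0 → W
n=6: reaches L-position 4 → W
n=7: reaches L-position 0 → W
n=8: reaches L-position 4 → W
n=9: only reaches 3(W), 6(W), 8(W), all W → L
n=10: reaches L-position 9 → W
n=11: reaches L-position 0 → W
n=12: reaches L-position 4 → W
n=13: reaches L-position 0 → W
n=14: only reaches 7(W), 12(W), 13(W), all W → L
n=15: reaches L-position 14 → W
n=16: reaches L-position 14 → W
n=17: reaches L-position 0 → W
n=18: reaches L-position 9 → W
n=19: reaches L-position 0 → W
n=20: only reaches 10(W), 15(W), 16(W), 18(W), 19(W), all W → L
n=21: reaches L-position 14 → W
n=22: reaches L-position 20 → W
n=23: reaches L-position 0 → W
n=24: reaches L-position 20 → W
n=25: reaches L-position 20 → W
n=26: only reaches 13(W), 24(W), 25(W), all W → L
n=27: reaches L-position 9 → W
n=28: reaches L-position 14 → W
L entries with 1 ≤ n ≤ 28 (n=0 is outside the asked range and is not counted): n = 1, 4, 9, 14, 20, 26; that makes 6.

6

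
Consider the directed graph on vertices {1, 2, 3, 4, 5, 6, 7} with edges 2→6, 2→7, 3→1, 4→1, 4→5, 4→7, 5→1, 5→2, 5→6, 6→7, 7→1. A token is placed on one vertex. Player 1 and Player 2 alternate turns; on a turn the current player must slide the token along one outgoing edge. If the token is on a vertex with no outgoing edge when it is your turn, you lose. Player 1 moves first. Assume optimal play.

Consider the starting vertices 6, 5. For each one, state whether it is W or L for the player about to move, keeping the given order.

6: L, 5: W

Use the standard recursion: the mover loses at a terminal position; elsewhere, the mover wins exactly when some move hands the opponent an L position.
Every edge goes from a vertex to one that appears earlier in the order 1, 7, 6, 2, 5, 4, 3, so processing vertices in that order labels each vertex after all of its successors.
1: no outgoing edge → L
7: →1(L), so W
6: →7(W) only, which is W, so L
2: →6(L), so W
5: →6(L), so W
4: →1(L), so W
3: →1(L), so W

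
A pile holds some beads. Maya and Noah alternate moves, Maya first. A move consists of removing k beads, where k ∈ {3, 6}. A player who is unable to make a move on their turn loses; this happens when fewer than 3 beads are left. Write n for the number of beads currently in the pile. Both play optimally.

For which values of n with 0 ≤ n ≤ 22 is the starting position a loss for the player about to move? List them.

0, 1, 2, 9, 10, 11, 18, 19, 20

Build the W/L table. Terminal = L. A non-terminal position is W if it has a move to some L; otherwise it is L.
n=0: no move → L
n=1: no move → L
n=2: no move → L
n=3: can move to 0, which is L ⇒ W
n=4: can move to 1, which is L ⇒ W
n=5: can move to 2, which is L ⇒ W
n=6: can move to 0, which is L ⇒ W
n=7: can move to 1, which is L ⇒ W
n=8: can move to 2, which is L ⇒ W
n=9: moves to 6(W), 3(W); every one is W ⇒ L
n=10: moves to 7(W), 4(W); every one is W ⇒ L
n=11: moves to 8(W), 5(W); every one is W ⇒ L
n=12: can move to 9, which is L ⇒ W
n=13: can move to 10, which is L ⇒ W
n=14: can move to 11, which is L ⇒ W
n=15: can move to 9, which is L ⇒ W
n=16: can move to 10, which is L ⇒ W
n=17: can move to 11, which is L ⇒ W
n=18: moves to 15(W), 12(W); every one is W ⇒ L
n=19: moves to 16(W), 13(W); every one is W ⇒ L
n=20: moves to 17(W), 14(W); every one is W ⇒ L
n=21: can move to 18, which is L ⇒ W
n=22: can move to 19, which is L ⇒ W
Reading off the rows marked L gives the requested list; there are 9 such values of n.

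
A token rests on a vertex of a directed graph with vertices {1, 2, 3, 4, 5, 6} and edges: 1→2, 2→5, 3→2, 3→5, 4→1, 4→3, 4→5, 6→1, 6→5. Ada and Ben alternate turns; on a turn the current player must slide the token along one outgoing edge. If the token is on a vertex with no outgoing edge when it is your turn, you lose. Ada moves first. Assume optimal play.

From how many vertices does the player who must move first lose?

2

Positions with no move are L. A position that does have a move is losing for the player to move precisely when every available move leads to a winning position for the opponent. Fill in the labels:
Every edge goes from a vertex to one that appears earlier in the order 5, 2, 1, 6, 3, 4, so processing vertices in that order labels each vertex after all of its successors.
5: no outgoing edge → L
2: W (go to 5, an L position)
1: L (sole option 2(W) is W)
6: W (go to 1, an L position)
3: W (go to 5, an L position)
4: W (go to 1, an L position)
The L vertices are 1, 5; that is 2 in all.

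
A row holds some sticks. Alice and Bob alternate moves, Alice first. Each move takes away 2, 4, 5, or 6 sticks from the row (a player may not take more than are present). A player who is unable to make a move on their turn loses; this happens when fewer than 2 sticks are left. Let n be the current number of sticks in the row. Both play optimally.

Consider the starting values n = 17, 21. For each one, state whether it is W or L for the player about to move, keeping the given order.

17: L, 21: W

Positions with no move are L. A position that does have a move is losing for the player to move precisely when every available move leads to a winning position for the opponent. Fill in the labels:
n=0: no move → L
n=1: no move → L
n=2: can move to 0, which is L ⇒ W
n=3: can move to 1, which is L ⇒ W
n=4: can move to 0, which is L ⇒ W
n=5: can move to 1, which is L ⇒ W
n=6: can move to 1, which is L ⇒ W
n=7: can move to 1, which is L ⇒ W
n=8: moves to 6(W), 4(W), 3(W), 2(W); every one is W ⇒ L
n=9: moves to 7(W), 5(W), 4(W), 3(W); every one is W ⇒ L
n=10: can move to 8, which is L ⇒ W
n=11: can move to 9, which is L ⇒ W
n=12: can move to 8, which is L ⇒ W
n=13: can move to 9, which is L ⇒ W
n=14: can move to 9, which is L ⇒ W
n=15: can move to 9, which is L ⇒ W
n=16: moves to 14(W), 12(W), 11(W), 10(W); every one is W ⇒ L
n=17: moves to 15(W), 13(W), 12(W), 11(W); every one is W ⇒ L
n=18: can move to 16, which is L ⇒ W
n=19: can move to 17, which is L ⇒ W
n=20: can move to 16, which is L ⇒ W
n=21: can move to 17, which is L ⇒ W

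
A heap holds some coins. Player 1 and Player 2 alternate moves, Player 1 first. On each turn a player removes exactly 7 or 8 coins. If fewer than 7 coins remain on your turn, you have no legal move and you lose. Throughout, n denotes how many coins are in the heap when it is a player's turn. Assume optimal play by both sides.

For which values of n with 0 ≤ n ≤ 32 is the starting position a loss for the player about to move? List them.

0, 1, 2, 3, 4, 5, 6, 15, 16, 17, 18, 19, 20, 21, 30, 31, 32

Build the W/L table. Terminal = L. A non-terminal position is W if it has a move to some L; otherwise it is L.
n=0: no move → L
n=1: no move → L
n=2: no move → L
n=3: no move → L
n=4: no move → L
n=5: no move → L
n=6: no move → L
n=7: →0(L), so W
n=8: →1(L), so W
n=9: →2(L), so W
n=10: →3(L), so W
n=11: →4(L), so W
n=12: →5(L), so W
n=13: →6(L), so W
n=14: →6(L), so W
n=15: →8(W), 7(W) — all W, so L
n=16: →9(W), 8(W) — all W, so L
n=17: →10(W), 9(W) — all W, so L
n=18: →11(W), 10(W) — all W, so L
n=19: →12(W), 11(W) — all W, so L
n=20: →13(W), 12(W) — all W, so L
n=21: →14(W), 13(W) — all W, so L
n=22: →15(L), so W
n=23: →16(L), so W
n=24: →17(L), so W
n=25: →18(L), so W
n=26: →19(L), so W
n=27: →20(L), so W
n=28: →21(L), so W
n=29: →21(L), so W
n=30: →23(W), 22(W) — all W, so L
n=31: →24(W), 23(W) — all W, so L
n=32: →25(W), 24(W) — all W, so L
The losing starting values of n are exactly the entries labelled L in this table (17 of them).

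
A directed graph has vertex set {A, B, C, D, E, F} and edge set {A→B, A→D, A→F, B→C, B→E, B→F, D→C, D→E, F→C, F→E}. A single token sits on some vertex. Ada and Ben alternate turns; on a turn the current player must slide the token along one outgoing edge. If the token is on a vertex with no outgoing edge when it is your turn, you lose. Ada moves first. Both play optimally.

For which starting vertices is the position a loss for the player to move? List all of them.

Positions with no move are L. A position that does have a move is losing for the player to move precisely when every available move leads to a winning position for the opponent. Fill in the labels:
Every edge goes from a vertex to one that appears earlier in the order C, E, F, B, D, A, so processing vertices in that order labels each vertex after all of its successors.
C: no outgoing edge → L
E: no outgoing edge → L
F: W (go to E, an L position)
B: W (go to E, an L position)
D: W (go to E, an L position)
A: L (options D(W), B(W), F(W) are all W)
The losing starting vertices are exactly the entries labelled L in this table (3 of them).

A, C, E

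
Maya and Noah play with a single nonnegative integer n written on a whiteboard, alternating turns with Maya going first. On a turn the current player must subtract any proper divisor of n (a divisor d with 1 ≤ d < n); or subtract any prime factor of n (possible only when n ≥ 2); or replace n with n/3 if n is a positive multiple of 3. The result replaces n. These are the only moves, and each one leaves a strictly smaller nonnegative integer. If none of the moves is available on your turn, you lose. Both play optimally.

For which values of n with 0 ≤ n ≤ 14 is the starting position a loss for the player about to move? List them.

Use the standard recursion: the mover loses at a terminal position; elsewhere, the mover wins exactly when some move hands the opponent an L position.
n=0: no move → L
n=1: no move → L
n=2: →0(L), so W
n=3: →0(L), so W
n=4: →2(W), 3(W) — all W, so L
n=5: →0(L), so W
n=6: →4(L), so W
n=7: →0(L), so W
n=8: →4(L), so W
n=9: →3(W), 6(W), 8(W) — all W, so L
n=10: →9(L), so W
n=11: →0(L), so W
n=12: →4(L), so W
n=13: →0(L), so W
n=14: →7(W), 12(W), 13(W) — all W, so L
Reading off the rows marked L gives the requested list; there are 5 such values of n.

0, 1, 4, 9, 14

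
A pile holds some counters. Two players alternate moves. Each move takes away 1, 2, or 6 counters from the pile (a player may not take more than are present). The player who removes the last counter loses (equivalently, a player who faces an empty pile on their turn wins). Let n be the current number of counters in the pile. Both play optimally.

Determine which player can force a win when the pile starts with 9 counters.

Classify positions by backward induction: terminal positions (no move available) are W. From any other position, the mover wins iff some move reaches an L.
n=0: no move; the opponent has just taken the last counter and therefore loses → W
n=1: →0(W) only, which is W, so L
n=2: →1(L), so W
n=3: →1(L), so W
n=4: →3(W), 2(W) — all W, so L
n=5: →4(L), so W
n=6: →4(L), so W
n=7: →1(L), so W
n=8: →7(W), 6(W), 2(W) — all W, so L
n=9: →8(L), so W
The starting position 9 is W: the player to move should remove 1, leaving 8, handing over an L position.

The first player wins.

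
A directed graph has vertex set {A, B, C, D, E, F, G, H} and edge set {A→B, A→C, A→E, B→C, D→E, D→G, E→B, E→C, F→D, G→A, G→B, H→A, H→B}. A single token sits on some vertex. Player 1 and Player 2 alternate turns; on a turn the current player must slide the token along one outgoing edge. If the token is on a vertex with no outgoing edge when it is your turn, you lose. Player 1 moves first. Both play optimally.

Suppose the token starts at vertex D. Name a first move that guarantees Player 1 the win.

Move to G.

Work bottom-up. With no move the player to move loses. Otherwise the position is W if at least one move leads to an L position for the opponent, and L if every move leads to a W.
Every edge goes from a vertex to one that appears earlier in the order C, B, E, A, G, D, F, H, so processing vertices in that order labels each vertex after all of its successors.
C: no outgoing edge → L
B: reaches L-position C → W
E: reaches L-position C → W
A: reaches L-position C → W
G: only reaches A(W), B(W), all W → L
D: reaches L-position G → W
F: only reaches D(W), which is W → L
H: only reaches A(W), B(W), all W → L
From D, the L positions reachable in one move are: G.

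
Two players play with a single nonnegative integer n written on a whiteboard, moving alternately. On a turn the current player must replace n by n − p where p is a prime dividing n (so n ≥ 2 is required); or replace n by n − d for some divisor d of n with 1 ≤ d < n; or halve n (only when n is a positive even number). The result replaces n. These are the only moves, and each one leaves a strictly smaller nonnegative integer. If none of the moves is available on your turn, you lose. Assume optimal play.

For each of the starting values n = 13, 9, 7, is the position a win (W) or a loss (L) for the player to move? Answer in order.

13: W, 9: L, 7: W

Work bottom-up. With no move the player to move loses. Otherwise the position is W if at least one move leads to an L position for the opponent, and L if every move leads to a W.
n=0: no move → L
n=1: no move → L
n=2: can move to 0, which is L ⇒ W
n=3: can move to 0, which is L ⇒ W
n=4: moves to 2(W), 3(W); every one is W ⇒ L
n=5: can move to 0, which is L ⇒ W
n=6: can move to 4, which is L ⇒ W
n=7: can move to 0, which is L ⇒ W
n=8: can move to 4, which is L ⇒ W
n=9: moves to 6(W), 8(W); every one is W ⇒ L
n=10: can move to 9, which is L ⇒ W
n=11: can move to 0, which is L ⇒ W
n=12: can move to 9, which is L ⇒ W
n=13: can move to 0, which is L ⇒ W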